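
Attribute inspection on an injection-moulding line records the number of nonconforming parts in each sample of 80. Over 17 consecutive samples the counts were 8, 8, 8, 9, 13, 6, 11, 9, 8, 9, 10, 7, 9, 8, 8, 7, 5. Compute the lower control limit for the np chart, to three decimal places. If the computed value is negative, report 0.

0.181

p̄ = Σdᵢ / (k·n) = 143 / (17 × 80) = 0.10515
LCL = np̄ − 3·√(np̄(1−p̄)) = 8.4118 − 3 × 2.7436 = 0.1810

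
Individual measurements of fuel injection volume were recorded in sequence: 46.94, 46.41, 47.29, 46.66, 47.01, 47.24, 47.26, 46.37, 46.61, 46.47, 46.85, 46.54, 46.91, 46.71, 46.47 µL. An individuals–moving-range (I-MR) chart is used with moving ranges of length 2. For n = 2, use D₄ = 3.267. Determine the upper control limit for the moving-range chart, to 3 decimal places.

Moving ranges: 0.53, 0.88, 0.63, 0.35, 0.23, 0.02, 0.89, 0.24, 0.14, 0.38, 0.31, 0.37, 0.20, 0.24; M̄R̄ = 5.4100 / 14 = 0.3864
UCL_MR = D₄·M̄R̄ = 3.267 × 0.3864 = 1.2625

1.262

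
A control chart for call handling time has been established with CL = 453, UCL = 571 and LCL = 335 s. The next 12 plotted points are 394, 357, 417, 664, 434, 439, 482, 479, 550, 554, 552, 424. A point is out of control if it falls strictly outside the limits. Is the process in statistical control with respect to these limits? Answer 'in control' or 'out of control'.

out of control

Compare each point to [335, 571]: sample 4 = 664 > UCL.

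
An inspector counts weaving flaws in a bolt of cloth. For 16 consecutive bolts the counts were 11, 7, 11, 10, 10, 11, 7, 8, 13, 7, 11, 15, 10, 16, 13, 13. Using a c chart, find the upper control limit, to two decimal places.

c̄ = (11 + 7 + 11 + 10 + 10 + 11 + 7 + 8 + 13 + 7 + 11 + 15 + 10 + 16 + 13 + 13) / 16 = 173 / 16 = 10.8125
UCL = c̄ + 3√c̄ = 10.8125 + 3 × √10.8125 = 10.8125 + 3 × 3.2882 = 20.6772

20.68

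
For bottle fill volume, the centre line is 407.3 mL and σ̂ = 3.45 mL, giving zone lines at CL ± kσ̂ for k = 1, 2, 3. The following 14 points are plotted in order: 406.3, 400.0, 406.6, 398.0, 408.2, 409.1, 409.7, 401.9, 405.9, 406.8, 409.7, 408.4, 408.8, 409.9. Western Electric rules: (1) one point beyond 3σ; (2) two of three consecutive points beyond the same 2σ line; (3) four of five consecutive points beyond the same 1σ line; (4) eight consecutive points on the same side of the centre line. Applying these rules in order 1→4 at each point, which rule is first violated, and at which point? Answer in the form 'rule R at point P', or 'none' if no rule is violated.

Zone of each point (C = within 1σ̂, B = 1σ̂–2σ̂, A = 2σ̂–3σ̂, * = beyond 3σ̂; sign = side of CL): 1:-C, 2:-A, 3:-C, 4:-A, 5:+C, 6:+C, 7:+C, 8:-B, 9:-C, 10:-C, 11:+C, 12:+C, 13:+C, 14:+C
Rule 2 (two of three consecutive points beyond the same 2σ limit) is satisfied at point 4.

rule 2 at point 4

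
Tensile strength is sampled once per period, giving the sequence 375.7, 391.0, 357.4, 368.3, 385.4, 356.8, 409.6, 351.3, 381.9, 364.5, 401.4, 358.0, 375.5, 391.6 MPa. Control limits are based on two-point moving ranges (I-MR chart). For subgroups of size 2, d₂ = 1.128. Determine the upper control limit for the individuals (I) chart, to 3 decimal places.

X̄ = (375.7 + 391.0 + 357.4 + 368.3 + 385.4 + 356.8 + 409.6 + 351.3 + 381.9 + 364.5 + 401.4 + 358.0 + 375.5 + 391.6) / 14 = 376.3143
Moving ranges: 15.3, 33.6, 10.9, 17.1, 28.6, 52.8, 58.3, 30.6, 17.4, 36.9, 43.4, 17.5, 16.1; M̄R̄ = 378.5000 / 13 = 29.1154
UCL = X̄ + 3·M̄R̄/d₂ = 376.3143 + 3 × 29.1154 / 1.128 = 453.7488

453.749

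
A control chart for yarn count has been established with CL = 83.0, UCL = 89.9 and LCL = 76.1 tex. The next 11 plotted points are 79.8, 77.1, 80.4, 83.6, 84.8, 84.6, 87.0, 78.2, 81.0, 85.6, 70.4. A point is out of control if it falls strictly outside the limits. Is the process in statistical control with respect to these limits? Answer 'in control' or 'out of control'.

out of control

Compare each point to [76.1, 89.9]: sample 11 = 70.4 < LCL.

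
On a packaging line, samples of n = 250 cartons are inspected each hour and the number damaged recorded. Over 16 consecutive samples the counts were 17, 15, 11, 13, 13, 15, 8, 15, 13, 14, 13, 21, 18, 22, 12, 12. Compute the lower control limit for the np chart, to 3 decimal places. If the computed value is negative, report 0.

3.413

p̄ = Σdᵢ / (k·n) = 232 / (16 × 250) = 0.05800
LCL = np̄ − 3·√(np̄(1−p̄)) = 14.5000 − 3 × 3.6958 = 3.4126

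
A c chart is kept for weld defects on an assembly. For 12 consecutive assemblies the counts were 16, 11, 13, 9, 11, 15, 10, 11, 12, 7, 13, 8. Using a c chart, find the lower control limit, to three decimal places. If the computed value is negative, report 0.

c̄ = (16 + 11 + 13 + 9 + 11 + 15 + 10 + 11 + 12 + 7 + 13 + 8) / 12 = 136 / 12 = 11.3333
LCL = c̄ − 3√c̄ = 11.3333 − 3 × 3.3665 = 1.2338

1.234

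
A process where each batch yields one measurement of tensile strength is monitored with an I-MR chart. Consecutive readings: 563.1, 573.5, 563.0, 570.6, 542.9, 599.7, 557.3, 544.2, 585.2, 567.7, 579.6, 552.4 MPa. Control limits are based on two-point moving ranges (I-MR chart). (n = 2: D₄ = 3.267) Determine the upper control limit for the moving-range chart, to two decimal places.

Moving ranges: 10.4, 10.5, 7.6, 27.7, 56.8, 42.4, 13.1, 41.0, 17.5, 11.9, 27.2; M̄R̄ = 266.1000 / 11 = 24.1909
UCL_MR = D₄·M̄R̄ = 3.267 × 24.1909 = 79.0317

79.03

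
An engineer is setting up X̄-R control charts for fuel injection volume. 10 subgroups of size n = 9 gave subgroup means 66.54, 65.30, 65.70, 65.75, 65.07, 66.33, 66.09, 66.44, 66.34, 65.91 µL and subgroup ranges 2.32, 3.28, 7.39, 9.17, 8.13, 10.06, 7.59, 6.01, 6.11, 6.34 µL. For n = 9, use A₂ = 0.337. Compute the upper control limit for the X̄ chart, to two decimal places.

X̄̄ = (66.54 + 65.30 + 65.70 + 65.75 + 65.07 + 66.33 + 66.09 + 66.44 + 66.34 + 65.91) / 10 = 659.4700 / 10 = 65.9470
R̄ = (2.32 + 3.28 + 7.39 + 9.17 + 8.13 + 10.06 + 7.59 + 6.01 + 6.11 + 6.34) / 10 = 66.4000 / 10 = 6.6400
UCL = X̄̄ + A₂·R̄ = 65.9470 + 0.337 × 6.6400 = 68.1847

68.18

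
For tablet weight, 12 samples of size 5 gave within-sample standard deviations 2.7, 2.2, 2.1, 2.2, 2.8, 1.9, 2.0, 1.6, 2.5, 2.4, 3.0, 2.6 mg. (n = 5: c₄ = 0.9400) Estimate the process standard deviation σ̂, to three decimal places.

s̄ = (2.7 + 2.2 + 2.1 + 2.2 + 2.8 + 1.9 + 2.0 + 1.6 + 2.5 + 2.4 + 3.0 + 2.6) / 12 = 2.3333
σ̂ = s̄ / c₄ = 2.3333 / 0.9400 = 2.4823

2.482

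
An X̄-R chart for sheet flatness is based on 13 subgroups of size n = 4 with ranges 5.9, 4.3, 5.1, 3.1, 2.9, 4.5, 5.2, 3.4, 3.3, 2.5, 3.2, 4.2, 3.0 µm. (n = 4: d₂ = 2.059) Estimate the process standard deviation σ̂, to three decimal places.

R̄ = (5.9 + 4.3 + 5.1 + 3.1 + 2.9 + 4.5 + 5.2 + 3.4 + 3.3 + 2.5 + 3.2 + 4.2 + 3.0) / 13 = 3.8923
σ̂ = R̄ / d₂ = 3.8923 / 2.059 = 1.8904

1.890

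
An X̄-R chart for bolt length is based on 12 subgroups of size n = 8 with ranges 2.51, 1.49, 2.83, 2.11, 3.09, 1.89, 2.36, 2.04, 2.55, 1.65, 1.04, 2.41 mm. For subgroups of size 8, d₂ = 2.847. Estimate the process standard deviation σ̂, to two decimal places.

R̄ = (2.51 + 1.49 + 2.83 + 2.11 + 3.09 + 1.89 + 2.36 + 2.04 + 2.55 + 1.65 + 1.04 + 2.41) / 12 = 2.1642
σ̂ = R̄ / d₂ = 2.1642 / 2.847 = 0.7602

0.76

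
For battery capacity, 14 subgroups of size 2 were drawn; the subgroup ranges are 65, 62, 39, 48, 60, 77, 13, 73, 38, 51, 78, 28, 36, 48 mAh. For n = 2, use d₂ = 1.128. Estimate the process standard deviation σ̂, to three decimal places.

R̄ = (65 + 62 + 39 + 48 + 60 + 77 + 13 + 73 + 38 + 51 + 78 + 28 + 36 + 48) / 14 = 51.1429
σ̂ = R̄ / d₂ = 51.1429 / 1.128 = 45.3394

45.339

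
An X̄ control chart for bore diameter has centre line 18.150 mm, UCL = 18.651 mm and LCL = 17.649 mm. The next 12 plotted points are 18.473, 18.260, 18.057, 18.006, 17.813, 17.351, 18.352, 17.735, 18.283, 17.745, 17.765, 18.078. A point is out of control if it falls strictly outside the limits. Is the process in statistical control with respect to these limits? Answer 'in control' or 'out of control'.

Compare each point to [17.649, 18.651]: sample 6 = 17.351 < LCL.

out of control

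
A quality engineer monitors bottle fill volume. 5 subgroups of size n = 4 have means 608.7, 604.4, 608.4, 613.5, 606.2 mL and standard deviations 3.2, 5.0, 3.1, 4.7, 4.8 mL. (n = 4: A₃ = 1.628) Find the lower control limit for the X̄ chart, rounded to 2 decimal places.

X̄̄ = (608.7 + 604.4 + 608.4 + 613.5 + 606.2) / 5 = 608.2400
s̄ = (3.2 + 5.0 + 3.1 + 4.7 + 4.8) / 5 = 4.1600
LCL = X̄̄ − A₃·s̄ = 608.2400 − 1.628 × 4.1600 = 601.4675

601.47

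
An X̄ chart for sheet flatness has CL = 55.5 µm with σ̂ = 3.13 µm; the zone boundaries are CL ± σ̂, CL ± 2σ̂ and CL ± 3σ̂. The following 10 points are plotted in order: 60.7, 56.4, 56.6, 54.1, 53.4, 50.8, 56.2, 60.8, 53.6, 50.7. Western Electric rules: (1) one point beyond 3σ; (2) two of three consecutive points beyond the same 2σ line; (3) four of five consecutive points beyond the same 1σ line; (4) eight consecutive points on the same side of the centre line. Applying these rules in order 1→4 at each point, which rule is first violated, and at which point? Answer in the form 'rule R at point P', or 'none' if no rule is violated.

none

Zone of each point (C = within 1σ̂, B = 1σ̂–2σ̂, A = 2σ̂–3σ̂, * = beyond 3σ̂; sign = side of CL): 1:+B, 2:+C, 3:+C, 4:-C, 5:-C, 6:-B, 7:+C, 8:+B, 9:-C, 10:-B
No rule fires across all 10 points.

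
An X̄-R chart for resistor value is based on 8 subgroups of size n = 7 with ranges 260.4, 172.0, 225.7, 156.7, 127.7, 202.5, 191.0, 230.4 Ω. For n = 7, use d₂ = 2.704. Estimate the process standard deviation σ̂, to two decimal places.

72.41

R̄ = (260.4 + 172.0 + 225.7 + 156.7 + 127.7 + 202.5 + 191.0 + 230.4) / 8 = 195.8000
σ̂ = R̄ / d₂ = 195.8000 / 2.704 = 72.4112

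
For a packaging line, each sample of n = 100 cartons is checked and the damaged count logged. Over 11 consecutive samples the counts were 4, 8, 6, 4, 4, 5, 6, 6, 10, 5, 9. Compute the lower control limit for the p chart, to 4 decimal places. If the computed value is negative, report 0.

p̄ = Σdᵢ / (k·n) = 67 / (11 × 100) = 0.06091
LCL = p̄ − 3·√(p̄(1−p̄)/n) = 0.06091 − 3 × 0.02392 = -0.01084 → 0 (negative, so LCL = 0)

0.0000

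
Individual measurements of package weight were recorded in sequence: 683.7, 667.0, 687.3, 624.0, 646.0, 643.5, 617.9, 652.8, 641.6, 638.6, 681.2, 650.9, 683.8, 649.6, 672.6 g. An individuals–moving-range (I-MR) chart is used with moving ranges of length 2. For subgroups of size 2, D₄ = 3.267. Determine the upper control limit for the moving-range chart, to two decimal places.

Moving ranges: 16.7, 20.3, 63.3, 22.0, 2.5, 25.6, 34.9, 11.2, 3.0, 42.6, 30.3, 32.9, 34.2, 23.0; M̄R̄ = 362.5000 / 14 = 25.8929
UCL_MR = D₄·M̄R̄ = 3.267 × 25.8929 = 84.5920

84.59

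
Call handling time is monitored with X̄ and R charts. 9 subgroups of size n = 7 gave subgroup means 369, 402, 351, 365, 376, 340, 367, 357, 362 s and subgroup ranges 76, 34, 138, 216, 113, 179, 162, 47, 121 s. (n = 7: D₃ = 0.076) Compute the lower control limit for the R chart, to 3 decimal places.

9.171

R̄ = (76 + 34 + 138 + 216 + 113 + 179 + 162 + 47 + 121) / 9 = 1086.0000 / 9 = 120.6667
LCL_R = D₃·R̄ = 0.076 × 120.6667 = 9.1707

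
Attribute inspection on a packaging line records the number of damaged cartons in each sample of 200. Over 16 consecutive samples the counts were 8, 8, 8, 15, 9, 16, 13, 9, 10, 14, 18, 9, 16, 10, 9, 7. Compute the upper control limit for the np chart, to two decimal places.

p̄ = Σdᵢ / (k·n) = 179 / (16 × 200) = 0.05594
UCL = np̄ + 3·√(np̄(1−p̄)) = 11.1875 + 3 × √(11.1875×0.94406) = 11.1875 + 3 × 3.2499 = 20.9371

20.94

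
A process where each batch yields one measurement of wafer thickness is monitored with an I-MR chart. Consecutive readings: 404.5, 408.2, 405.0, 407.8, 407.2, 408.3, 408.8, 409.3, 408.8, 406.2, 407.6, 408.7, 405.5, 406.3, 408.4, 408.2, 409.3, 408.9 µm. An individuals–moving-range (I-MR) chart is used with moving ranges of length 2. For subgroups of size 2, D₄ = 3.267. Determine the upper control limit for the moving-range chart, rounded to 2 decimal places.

Moving ranges: 3.7, 3.2, 2.8, 0.6, 1.1, 0.5, 0.5, 0.5, 2.6, 1.4, 1.1, 3.2, 0.8, 2.1, 0.2, 1.1, 0.4; M̄R̄ = 25.8000 / 17 = 1.5176
UCL_MR = D₄·M̄R̄ = 3.267 × 1.5176 = 4.9582

4.96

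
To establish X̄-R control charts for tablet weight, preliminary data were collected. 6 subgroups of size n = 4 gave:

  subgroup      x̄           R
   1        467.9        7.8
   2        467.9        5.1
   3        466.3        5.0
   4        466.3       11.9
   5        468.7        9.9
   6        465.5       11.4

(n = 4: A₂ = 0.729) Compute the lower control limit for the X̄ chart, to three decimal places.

460.891

X̄̄ = (467.9 + 467.9 + 466.3 + 466.3 + 468.7 + 465.5) / 6 = 2802.6000 / 6 = 467.1000
R̄ = (7.8 + 5.1 + 5.0 + 11.9 + 9.9 + 11.4) / 6 = 51.1000 / 6 = 8.5167
LCL = X̄̄ − A₂·R̄ = 467.1000 − 0.729 × 8.5167 = 460.8913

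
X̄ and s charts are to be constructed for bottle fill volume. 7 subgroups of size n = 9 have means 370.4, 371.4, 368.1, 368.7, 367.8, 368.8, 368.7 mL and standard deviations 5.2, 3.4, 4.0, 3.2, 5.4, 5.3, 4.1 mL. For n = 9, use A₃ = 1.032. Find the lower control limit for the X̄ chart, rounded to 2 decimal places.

X̄̄ = (370.4 + 371.4 + 368.1 + 368.7 + 367.8 + 368.8 + 368.7) / 7 = 369.1286
s̄ = (5.2 + 3.4 + 4.0 + 3.2 + 5.4 + 5.3 + 4.1) / 7 = 4.3714
LCL = X̄̄ − A₃·s̄ = 369.1286 − 1.032 × 4.3714 = 364.6173

364.62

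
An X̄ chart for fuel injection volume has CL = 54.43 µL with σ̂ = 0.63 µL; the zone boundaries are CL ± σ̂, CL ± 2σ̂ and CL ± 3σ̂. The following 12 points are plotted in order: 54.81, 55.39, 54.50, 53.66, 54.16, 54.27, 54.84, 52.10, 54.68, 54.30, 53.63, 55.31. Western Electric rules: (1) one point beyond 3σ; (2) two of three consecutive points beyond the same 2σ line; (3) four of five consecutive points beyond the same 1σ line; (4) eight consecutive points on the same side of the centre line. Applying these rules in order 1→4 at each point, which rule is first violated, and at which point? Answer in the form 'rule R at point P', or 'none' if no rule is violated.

rule 1 at point 8

Zone of each point (C = within 1σ̂, B = 1σ̂–2σ̂, A = 2σ̂–3σ̂, * = beyond 3σ̂; sign = side of CL): 1:+C, 2:+B, 3:+C, 4:-B, 5:-C, 6:-C, 7:+C, 8:-*, 9:+C, 10:-C, 11:-B, 12:+B
Rule 1 (one point beyond the 3σ limits) is satisfied at point 8.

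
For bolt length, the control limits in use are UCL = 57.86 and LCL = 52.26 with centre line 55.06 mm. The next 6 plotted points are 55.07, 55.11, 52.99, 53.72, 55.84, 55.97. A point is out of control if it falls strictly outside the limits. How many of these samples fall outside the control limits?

0

All 6 points lie within [52.26, 57.86].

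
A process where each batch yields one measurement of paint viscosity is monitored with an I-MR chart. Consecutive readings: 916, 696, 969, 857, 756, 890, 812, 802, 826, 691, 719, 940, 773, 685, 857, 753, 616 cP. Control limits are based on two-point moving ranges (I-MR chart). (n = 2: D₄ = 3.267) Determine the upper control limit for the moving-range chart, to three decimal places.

409.192

Moving ranges: 220, 273, 112, 101, 134, 78, 10, 24, 135, 28, 221, 167, 88, 172, 104, 137; M̄R̄ = 2004.0000 / 16 = 125.2500
UCL_MR = D₄·M̄R̄ = 3.267 × 125.2500 = 409.1918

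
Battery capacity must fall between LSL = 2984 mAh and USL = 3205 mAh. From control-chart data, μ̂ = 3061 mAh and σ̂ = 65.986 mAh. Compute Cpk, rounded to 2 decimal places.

Cpu = (USL − μ̂) / (3σ̂) = (3205 − 3061) / (3 × 65.986) = 0.7274; Cpl = (μ̂ − LSL) / (3σ̂) = (3061 − 2984) / (3 × 65.986) = 0.3890; Cpk = min(Cpu, Cpl) = 0.3890

0.39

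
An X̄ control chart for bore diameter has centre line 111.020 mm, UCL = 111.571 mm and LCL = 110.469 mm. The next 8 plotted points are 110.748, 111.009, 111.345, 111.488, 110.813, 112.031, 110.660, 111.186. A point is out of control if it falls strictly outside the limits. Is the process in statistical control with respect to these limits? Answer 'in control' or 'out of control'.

Compare each point to [110.469, 111.571]: sample 6 = 112.031 > UCL.

out of control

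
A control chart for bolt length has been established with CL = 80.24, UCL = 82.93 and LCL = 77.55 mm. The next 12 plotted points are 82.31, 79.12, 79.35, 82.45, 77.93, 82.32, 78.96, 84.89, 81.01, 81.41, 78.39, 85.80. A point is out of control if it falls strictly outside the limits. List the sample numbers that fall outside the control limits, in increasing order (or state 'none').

Compare each point to [77.55, 82.93]: sample 8 = 84.89 > UCL; sample 12 = 85.80 > UCL.

8, 12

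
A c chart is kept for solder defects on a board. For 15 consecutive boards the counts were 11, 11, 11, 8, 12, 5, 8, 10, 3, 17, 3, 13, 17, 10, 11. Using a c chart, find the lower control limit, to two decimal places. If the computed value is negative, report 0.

0.51

c̄ = (11 + 11 + 11 + 8 + 12 + 5 + 8 + 10 + 3 + 17 + 3 + 13 + 17 + 10 + 11) / 15 = 150 / 15 = 10.0000
LCL = c̄ − 3√c̄ = 10.0000 − 3 × 3.1623 = 0.5132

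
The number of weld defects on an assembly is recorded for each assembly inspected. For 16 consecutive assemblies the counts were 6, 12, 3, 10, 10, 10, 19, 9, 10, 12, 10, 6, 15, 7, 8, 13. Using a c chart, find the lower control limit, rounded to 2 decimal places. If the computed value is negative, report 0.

0.51

c̄ = (6 + 12 + 3 + 10 + 10 + 10 + 19 + 9 + 10 + 12 + 10 + 6 + 15 + 7 + 8 + 13) / 16 = 160 / 16 = 10.0000
LCL = c̄ − 3√c̄ = 10.0000 − 3 × 3.1623 = 0.5132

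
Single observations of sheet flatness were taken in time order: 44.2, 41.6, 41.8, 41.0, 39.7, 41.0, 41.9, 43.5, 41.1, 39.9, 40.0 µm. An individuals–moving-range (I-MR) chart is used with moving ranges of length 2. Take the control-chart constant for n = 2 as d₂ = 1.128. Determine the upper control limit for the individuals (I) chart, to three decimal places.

44.725

X̄ = (44.2 + 41.6 + 41.8 + 41.0 + 39.7 + 41.0 + 41.9 + 43.5 + 41.1 + 39.9 + 40.0) / 11 = 41.4273
Moving ranges: 2.6, 0.2, 0.8, 1.3, 1.3, 0.9, 1.6, 2.4, 1.2, 0.1; M̄R̄ = 12.4000 / 10 = 1.2400
UCL = X̄ + 3·M̄R̄/d₂ = 41.4273 + 3 × 1.2400 / 1.128 = 44.7251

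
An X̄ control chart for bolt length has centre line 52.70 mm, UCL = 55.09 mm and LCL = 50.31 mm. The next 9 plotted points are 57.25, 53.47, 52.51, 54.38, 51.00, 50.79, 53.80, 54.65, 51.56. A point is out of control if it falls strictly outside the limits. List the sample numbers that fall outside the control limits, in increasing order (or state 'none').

Compare each point to [50.31, 55.09]: sample 1 = 57.25 > UCL.

1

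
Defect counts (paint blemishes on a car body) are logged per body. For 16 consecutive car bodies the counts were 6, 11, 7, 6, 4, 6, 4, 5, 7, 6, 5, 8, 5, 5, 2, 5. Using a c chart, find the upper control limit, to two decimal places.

12.94

c̄ = (6 + 11 + 7 + 6 + 4 + 6 + 4 + 5 + 7 + 6 + 5 + 8 + 5 + 5 + 2 + 5) / 16 = 92 / 16 = 5.7500
UCL = c̄ + 3√c̄ = 5.7500 + 3 × √5.7500 = 5.7500 + 3 × 2.3979 = 12.9437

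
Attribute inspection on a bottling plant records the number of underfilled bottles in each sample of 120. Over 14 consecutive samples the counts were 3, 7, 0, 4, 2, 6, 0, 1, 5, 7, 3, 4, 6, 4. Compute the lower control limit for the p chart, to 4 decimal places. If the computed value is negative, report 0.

p̄ = Σdᵢ / (k·n) = 52 / (14 × 120) = 0.03095
LCL = p̄ − 3·√(p̄(1−p̄)/n) = 0.03095 − 3 × 0.01581 = -0.01648 → 0 (negative, so LCL = 0)

0.0000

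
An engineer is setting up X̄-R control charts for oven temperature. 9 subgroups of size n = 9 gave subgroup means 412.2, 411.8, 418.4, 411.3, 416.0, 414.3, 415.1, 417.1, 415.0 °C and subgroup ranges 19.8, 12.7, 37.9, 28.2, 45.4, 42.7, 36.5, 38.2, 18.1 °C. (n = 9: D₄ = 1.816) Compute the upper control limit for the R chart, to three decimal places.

R̄ = (19.8 + 12.7 + 37.9 + 28.2 + 45.4 + 42.7 + 36.5 + 38.2 + 18.1) / 9 = 279.5000 / 9 = 31.0556
UCL_R = D₄·R̄ = 1.816 × 31.0556 = 56.3969

56.397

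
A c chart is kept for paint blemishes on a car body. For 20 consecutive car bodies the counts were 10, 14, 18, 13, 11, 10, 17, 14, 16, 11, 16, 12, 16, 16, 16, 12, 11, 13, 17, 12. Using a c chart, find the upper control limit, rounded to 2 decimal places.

c̄ = (10 + 14 + 18 + 13 + 11 + 10 + 17 + 14 + 16 + 11 + 16 + 12 + 16 + 16 + 16 + 12 + 11 + 13 + 17 + 12) / 20 = 275 / 20 = 13.7500
UCL = c̄ + 3√c̄ = 13.7500 + 3 × √13.7500 = 13.7500 + 3 × 3.7081 = 24.8743

24.87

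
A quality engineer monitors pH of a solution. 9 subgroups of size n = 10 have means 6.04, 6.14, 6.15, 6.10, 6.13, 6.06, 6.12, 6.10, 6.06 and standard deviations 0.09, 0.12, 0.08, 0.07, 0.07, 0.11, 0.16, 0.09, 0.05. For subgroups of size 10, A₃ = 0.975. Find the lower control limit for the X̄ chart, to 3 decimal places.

X̄̄ = (6.04 + 6.14 + 6.15 + 6.10 + 6.13 + 6.06 + 6.12 + 6.10 + 6.06) / 9 = 6.1000
s̄ = (0.09 + 0.12 + 0.08 + 0.07 + 0.07 + 0.11 + 0.16 + 0.09 + 0.05) / 9 = 0.0933
LCL = X̄̄ − A₃·s̄ = 6.1000 − 0.975 × 0.0933 = 6.0090

6.009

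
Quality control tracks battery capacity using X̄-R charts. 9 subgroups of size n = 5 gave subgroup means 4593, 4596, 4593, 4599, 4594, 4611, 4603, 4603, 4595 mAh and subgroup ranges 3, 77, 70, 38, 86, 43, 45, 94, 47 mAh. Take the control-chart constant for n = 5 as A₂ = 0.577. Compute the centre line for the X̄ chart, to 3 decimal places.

4598.556

X̄̄ = (4593 + 4596 + 4593 + 4599 + 4594 + 4611 + 4603 + 4603 + 4595) / 9 = 41387.0000 / 9 = 4598.5556
CL = X̄̄ = 4598.5556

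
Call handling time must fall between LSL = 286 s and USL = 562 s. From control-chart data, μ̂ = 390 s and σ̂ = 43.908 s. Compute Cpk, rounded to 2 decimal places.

Cpu = (USL − μ̂) / (3σ̂) = (562 − 390) / (3 × 43.908) = 1.3058; Cpl = (μ̂ − LSL) / (3σ̂) = (390 − 286) / (3 × 43.908) = 0.7895; Cpk = min(Cpu, Cpl) = 0.7895

0.79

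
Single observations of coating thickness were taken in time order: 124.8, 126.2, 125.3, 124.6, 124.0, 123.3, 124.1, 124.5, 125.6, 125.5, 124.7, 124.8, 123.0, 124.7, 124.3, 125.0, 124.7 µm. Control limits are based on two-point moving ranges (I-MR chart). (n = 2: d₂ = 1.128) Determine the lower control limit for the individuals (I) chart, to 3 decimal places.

122.575

X̄ = (124.8 + 126.2 + 125.3 + 124.6 + 124.0 + 123.3 + 124.1 + 124.5 + 125.6 + 125.5 + 124.7 + 124.8 + 123.0 + 124.7 + 124.3 + 125.0 + 124.7) / 17 = 124.6529
Moving ranges: 1.4, 0.9, 0.7, 0.6, 0.7, 0.8, 0.4, 1.1, 0.1, 0.8, 0.1, 1.8, 1.7, 0.4, 0.7, 0.3; M̄R̄ = 12.5000 / 16 = 0.7812
LCL = X̄ − 3·M̄R̄/d₂ = 124.6529 − 3 × 0.7812 / 1.128 = 122.5751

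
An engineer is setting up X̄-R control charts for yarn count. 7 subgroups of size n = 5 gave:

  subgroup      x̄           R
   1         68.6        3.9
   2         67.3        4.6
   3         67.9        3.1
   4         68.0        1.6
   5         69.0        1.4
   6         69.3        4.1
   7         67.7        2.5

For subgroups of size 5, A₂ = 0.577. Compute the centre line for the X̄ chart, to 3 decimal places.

X̄̄ = (68.6 + 67.3 + 67.9 + 68.0 + 69.0 + 69.3 + 67.7) / 7 = 477.8000 / 7 = 68.2571
CL = X̄̄ = 68.2571

68.257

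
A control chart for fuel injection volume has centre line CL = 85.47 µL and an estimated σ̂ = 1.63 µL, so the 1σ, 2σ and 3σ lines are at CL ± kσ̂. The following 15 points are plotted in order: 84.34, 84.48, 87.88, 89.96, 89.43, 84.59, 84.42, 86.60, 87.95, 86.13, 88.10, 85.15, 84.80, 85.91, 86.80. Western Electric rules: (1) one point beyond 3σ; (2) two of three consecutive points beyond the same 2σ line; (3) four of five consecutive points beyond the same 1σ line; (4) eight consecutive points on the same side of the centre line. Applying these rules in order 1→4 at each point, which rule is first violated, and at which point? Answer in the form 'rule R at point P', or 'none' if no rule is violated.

rule 2 at point 5

Zone of each point (C = within 1σ̂, B = 1σ̂–2σ̂, A = 2σ̂–3σ̂, * = beyond 3σ̂; sign = side of CL): 1:-C, 2:-C, 3:+B, 4:+A, 5:+A, 6:-C, 7:-C, 8:+C, 9:+B, 10:+C, 11:+B, 12:-C, 13:-C, 14:+C, 15:+C
Rule 2 (two of three consecutive points beyond the same 2σ limit) is satisfied at point 5.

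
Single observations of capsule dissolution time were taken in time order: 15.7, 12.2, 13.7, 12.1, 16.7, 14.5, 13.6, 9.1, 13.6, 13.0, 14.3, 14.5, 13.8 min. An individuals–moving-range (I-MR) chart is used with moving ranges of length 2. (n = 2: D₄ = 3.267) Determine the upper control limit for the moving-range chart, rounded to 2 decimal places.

Moving ranges: 3.5, 1.5, 1.6, 4.6, 2.2, 0.9, 4.5, 4.5, 0.6, 1.3, 0.2, 0.7; M̄R̄ = 26.1000 / 12 = 2.1750
UCL_MR = D₄·M̄R̄ = 3.267 × 2.1750 = 7.1057

7.11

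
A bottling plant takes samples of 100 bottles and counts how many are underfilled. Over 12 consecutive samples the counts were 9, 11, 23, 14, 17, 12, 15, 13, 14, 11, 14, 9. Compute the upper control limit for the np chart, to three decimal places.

23.752

p̄ = Σdᵢ / (k·n) = 162 / (12 × 100) = 0.13500
UCL = np̄ + 3·√(np̄(1−p̄)) = 13.5000 + 3 × √(13.5000×0.86500) = 13.5000 + 3 × 3.4172 = 23.7517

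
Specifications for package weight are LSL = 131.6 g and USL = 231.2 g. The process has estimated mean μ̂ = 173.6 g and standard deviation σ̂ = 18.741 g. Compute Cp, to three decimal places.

Cp = (USL − LSL) / (6σ̂) = (231.2 − 131.6) / (6 × 18.741) = 99.6000 / 112.4460 = 0.8858

0.886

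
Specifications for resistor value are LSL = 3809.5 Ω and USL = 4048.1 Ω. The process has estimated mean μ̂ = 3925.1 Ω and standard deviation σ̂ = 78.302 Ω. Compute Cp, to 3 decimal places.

Cp = (USL − LSL) / (6σ̂) = (4048.1 − 3809.5) / (6 × 78.302) = 238.6000 / 469.8120 = 0.5079

0.508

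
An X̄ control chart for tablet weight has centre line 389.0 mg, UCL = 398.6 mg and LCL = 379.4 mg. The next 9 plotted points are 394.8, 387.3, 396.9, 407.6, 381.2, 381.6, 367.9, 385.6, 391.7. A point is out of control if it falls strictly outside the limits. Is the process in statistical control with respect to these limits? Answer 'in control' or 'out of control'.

Compare each point to [379.4, 398.6]: sample 4 = 407.6 > UCL; sample 7 = 367.9 < LCL.

out of control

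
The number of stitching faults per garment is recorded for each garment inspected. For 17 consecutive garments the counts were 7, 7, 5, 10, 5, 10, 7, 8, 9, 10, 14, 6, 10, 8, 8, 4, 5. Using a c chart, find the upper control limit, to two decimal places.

16.21

c̄ = (7 + 7 + 5 + 10 + 5 + 10 + 7 + 8 + 9 + 10 + 14 + 6 + 10 + 8 + 8 + 4 + 5) / 17 = 133 / 17 = 7.8235
UCL = c̄ + 3√c̄ = 7.8235 + 3 × √7.8235 = 7.8235 + 3 × 2.7971 = 16.2147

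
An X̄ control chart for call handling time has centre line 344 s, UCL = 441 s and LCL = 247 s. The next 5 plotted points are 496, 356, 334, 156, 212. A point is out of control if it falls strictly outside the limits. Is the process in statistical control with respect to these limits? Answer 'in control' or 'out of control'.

Compare each point to [247, 441]: sample 1 = 496 > UCL; sample 4 = 156 < LCL; sample 5 = 212 < LCL.

out of control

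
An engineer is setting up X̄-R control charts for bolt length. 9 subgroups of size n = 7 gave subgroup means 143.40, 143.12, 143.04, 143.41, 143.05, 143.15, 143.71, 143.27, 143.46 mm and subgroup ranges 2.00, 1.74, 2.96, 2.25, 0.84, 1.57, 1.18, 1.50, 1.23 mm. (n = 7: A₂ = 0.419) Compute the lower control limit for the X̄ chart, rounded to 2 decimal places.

142.58

X̄̄ = (143.40 + 143.12 + 143.04 + 143.41 + 143.05 + 143.15 + 143.71 + 143.27 + 143.46) / 9 = 1289.6100 / 9 = 143.2900
R̄ = (2.00 + 1.74 + 2.96 + 2.25 + 0.84 + 1.57 + 1.18 + 1.50 + 1.23) / 9 = 15.2700 / 9 = 1.6967
LCL = X̄̄ − A₂·R̄ = 143.2900 − 0.419 × 1.6967 = 142.5791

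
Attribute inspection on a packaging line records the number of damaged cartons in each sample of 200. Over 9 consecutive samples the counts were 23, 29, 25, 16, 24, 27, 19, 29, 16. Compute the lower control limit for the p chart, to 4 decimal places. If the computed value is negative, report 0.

p̄ = Σdᵢ / (k·n) = 208 / (9 × 200) = 0.11556
LCL = p̄ − 3·√(p̄(1−p̄)/n) = 0.11556 − 3 × 0.02261 = 0.04774

0.0477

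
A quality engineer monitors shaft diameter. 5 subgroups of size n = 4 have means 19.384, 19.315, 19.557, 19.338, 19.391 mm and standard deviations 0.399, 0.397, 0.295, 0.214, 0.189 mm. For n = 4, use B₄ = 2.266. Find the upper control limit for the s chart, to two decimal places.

0.68

s̄ = (0.399 + 0.397 + 0.295 + 0.214 + 0.189) / 5 = 0.2988
UCL_s = B₄·s̄ = 2.266 × 0.2988 = 0.6771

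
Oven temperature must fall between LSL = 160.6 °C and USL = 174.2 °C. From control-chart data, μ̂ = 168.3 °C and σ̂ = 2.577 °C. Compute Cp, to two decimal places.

Cp = (USL − LSL) / (6σ̂) = (174.2 − 160.6) / (6 × 2.577) = 13.6000 / 15.4620 = 0.8796

0.88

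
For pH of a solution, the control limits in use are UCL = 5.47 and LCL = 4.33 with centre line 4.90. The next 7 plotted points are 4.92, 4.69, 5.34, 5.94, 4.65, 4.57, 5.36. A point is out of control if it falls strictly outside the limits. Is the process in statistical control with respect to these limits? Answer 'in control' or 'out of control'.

out of control

Compare each point to [4.33, 5.47]: sample 4 = 5.94 > UCL.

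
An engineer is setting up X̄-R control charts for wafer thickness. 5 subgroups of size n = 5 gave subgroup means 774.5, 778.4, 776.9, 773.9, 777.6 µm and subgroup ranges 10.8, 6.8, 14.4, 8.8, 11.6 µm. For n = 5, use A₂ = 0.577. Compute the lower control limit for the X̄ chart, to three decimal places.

X̄̄ = (774.5 + 778.4 + 776.9 + 773.9 + 777.6) / 5 = 3881.3000 / 5 = 776.2600
R̄ = (10.8 + 6.8 + 14.4 + 8.8 + 11.6) / 5 = 52.4000 / 5 = 10.4800
LCL = X̄̄ − A₂·R̄ = 776.2600 − 0.577 × 10.4800 = 770.2130

770.213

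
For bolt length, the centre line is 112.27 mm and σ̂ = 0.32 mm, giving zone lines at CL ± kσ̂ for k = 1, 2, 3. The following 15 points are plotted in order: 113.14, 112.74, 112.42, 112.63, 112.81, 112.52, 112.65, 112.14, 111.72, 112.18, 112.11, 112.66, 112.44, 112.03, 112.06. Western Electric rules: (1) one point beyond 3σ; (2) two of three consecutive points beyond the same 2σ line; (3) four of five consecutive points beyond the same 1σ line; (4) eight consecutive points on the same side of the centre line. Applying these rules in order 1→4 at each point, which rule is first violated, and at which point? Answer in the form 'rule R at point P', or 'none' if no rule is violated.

rule 3 at point 5

Zone of each point (C = within 1σ̂, B = 1σ̂–2σ̂, A = 2σ̂–3σ̂, * = beyond 3σ̂; sign = side of CL): 1:+A, 2:+B, 3:+C, 4:+B, 5:+B, 6:+C, 7:+B, 8:-C, 9:-B, 10:-C, 11:-C, 12:+B, 13:+C, 14:-C, 15:-C
Rule 3 (four of five consecutive points beyond the same 1σ limit) is satisfied at point 5.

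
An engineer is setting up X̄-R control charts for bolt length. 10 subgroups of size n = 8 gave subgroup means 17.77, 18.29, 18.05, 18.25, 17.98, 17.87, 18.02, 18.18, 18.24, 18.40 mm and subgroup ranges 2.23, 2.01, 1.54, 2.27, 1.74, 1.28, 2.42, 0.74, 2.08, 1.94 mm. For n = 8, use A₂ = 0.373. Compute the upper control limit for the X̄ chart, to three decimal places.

18.786

X̄̄ = (17.77 + 18.29 + 18.05 + 18.25 + 17.98 + 17.87 + 18.02 + 18.18 + 18.24 + 18.40) / 10 = 181.0500 / 10 = 18.1050
R̄ = (2.23 + 2.01 + 1.54 + 2.27 + 1.74 + 1.28 + 2.42 + 0.74 + 2.08 + 1.94) / 10 = 18.2500 / 10 = 1.8250
UCL = X̄̄ + A₂·R̄ = 18.1050 + 0.373 × 1.8250 = 18.7857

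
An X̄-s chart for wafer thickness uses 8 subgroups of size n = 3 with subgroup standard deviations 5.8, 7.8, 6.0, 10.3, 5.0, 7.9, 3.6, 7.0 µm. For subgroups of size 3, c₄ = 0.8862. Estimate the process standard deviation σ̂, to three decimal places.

7.532

s̄ = (5.8 + 7.8 + 6.0 + 10.3 + 5.0 + 7.9 + 3.6 + 7.0) / 8 = 6.6750
σ̂ = s̄ / c₄ = 6.6750 / 0.8862 = 7.5322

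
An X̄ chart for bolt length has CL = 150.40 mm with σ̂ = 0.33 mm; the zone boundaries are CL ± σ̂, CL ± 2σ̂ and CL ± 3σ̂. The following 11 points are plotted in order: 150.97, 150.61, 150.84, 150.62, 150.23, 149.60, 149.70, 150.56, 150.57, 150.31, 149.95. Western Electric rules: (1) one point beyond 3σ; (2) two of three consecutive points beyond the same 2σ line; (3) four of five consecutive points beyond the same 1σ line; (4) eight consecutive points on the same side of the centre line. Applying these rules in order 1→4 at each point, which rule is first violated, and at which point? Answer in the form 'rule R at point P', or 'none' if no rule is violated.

Zone of each point (C = within 1σ̂, B = 1σ̂–2σ̂, A = 2σ̂–3σ̂, * = beyond 3σ̂; sign = side of CL): 1:+B, 2:+C, 3:+B, 4:+C, 5:-C, 6:-A, 7:-A, 8:+C, 9:+C, 10:-C, 11:-B
Rule 2 (two of three consecutive points beyond the same 2σ limit) is satisfied at point 7.

rule 2 at point 7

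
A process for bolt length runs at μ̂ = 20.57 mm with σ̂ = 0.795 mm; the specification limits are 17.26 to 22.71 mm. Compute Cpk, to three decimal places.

0.897

Cpu = (USL − μ̂) / (3σ̂) = (22.71 − 20.57) / (3 × 0.795) = 0.8973; Cpl = (μ̂ − LSL) / (3σ̂) = (20.57 − 17.26) / (3 × 0.795) = 1.3878; Cpk = min(Cpu, Cpl) = 0.8973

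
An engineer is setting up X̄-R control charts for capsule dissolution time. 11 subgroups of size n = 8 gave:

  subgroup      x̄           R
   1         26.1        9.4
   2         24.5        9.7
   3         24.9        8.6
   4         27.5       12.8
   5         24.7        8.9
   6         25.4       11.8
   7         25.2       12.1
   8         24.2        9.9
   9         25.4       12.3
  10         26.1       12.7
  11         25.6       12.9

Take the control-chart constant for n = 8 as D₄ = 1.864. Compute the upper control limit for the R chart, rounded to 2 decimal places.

R̄ = (9.4 + 9.7 + 8.6 + 12.8 + 8.9 + 11.8 + 12.1 + 9.9 + 12.3 + 12.7 + 12.9) / 11 = 121.1000 / 11 = 11.0091
UCL_R = D₄·R̄ = 1.864 × 11.0091 = 20.5209

20.52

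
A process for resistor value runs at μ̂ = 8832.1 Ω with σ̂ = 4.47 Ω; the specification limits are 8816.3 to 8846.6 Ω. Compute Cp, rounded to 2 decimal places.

1.13

Cp = (USL − LSL) / (6σ̂) = (8846.6 − 8816.3) / (6 × 4.47) = 30.3000 / 26.8200 = 1.1298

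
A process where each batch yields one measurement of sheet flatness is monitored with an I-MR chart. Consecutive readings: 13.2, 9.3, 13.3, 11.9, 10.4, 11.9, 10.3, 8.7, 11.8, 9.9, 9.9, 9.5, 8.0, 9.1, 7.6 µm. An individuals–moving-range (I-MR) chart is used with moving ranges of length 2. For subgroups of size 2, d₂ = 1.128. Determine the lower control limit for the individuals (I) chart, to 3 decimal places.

5.571

X̄ = (13.2 + 9.3 + 13.3 + 11.9 + 10.4 + 11.9 + 10.3 + 8.7 + 11.8 + 9.9 + 9.9 + 9.5 + 8.0 + 9.1 + 7.6) / 15 = 10.3200
Moving ranges: 3.9, 4.0, 1.4, 1.5, 1.5, 1.6, 1.6, 3.1, 1.9, 0.0, 0.4, 1.5, 1.1, 1.5; M̄R̄ = 25.0000 / 14 = 1.7857
LCL = X̄ − 3·M̄R̄/d₂ = 10.3200 − 3 × 1.7857 / 1.128 = 5.5708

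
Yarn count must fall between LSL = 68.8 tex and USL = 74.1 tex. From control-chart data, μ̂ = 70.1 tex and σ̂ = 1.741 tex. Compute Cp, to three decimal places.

Cp = (USL − LSL) / (6σ̂) = (74.1 − 68.8) / (6 × 1.741) = 5.3000 / 10.4460 = 0.5074

0.507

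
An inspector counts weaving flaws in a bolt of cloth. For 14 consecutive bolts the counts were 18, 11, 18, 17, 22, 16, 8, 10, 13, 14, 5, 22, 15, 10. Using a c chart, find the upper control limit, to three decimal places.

25.525

c̄ = (18 + 11 + 18 + 17 + 22 + 16 + 8 + 10 + 13 + 14 + 5 + 22 + 15 + 10) / 14 = 199 / 14 = 14.2143
UCL = c̄ + 3√c̄ = 14.2143 + 3 × √14.2143 = 14.2143 + 3 × 3.7702 = 25.5248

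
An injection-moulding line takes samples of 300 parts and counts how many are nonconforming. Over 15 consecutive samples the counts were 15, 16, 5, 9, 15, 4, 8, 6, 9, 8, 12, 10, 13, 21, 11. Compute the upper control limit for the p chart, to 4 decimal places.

0.0683

p̄ = Σdᵢ / (k·n) = 162 / (15 × 300) = 0.03600
UCL = p̄ + 3·√(p̄(1−p̄)/n) = 0.03600 + 3 × √(0.03600×0.96400/300) = 0.03600 + 3 × 0.01076 = 0.06827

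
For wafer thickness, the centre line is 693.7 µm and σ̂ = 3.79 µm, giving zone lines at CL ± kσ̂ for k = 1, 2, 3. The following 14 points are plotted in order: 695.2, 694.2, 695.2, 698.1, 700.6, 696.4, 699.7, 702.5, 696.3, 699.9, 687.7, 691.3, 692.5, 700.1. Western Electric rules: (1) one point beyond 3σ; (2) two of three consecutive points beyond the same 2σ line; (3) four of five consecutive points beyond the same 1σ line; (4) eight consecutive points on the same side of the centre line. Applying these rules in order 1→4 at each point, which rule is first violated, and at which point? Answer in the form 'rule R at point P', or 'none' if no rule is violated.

Zone of each point (C = within 1σ̂, B = 1σ̂–2σ̂, A = 2σ̂–3σ̂, * = beyond 3σ̂; sign = side of CL): 1:+C, 2:+C, 3:+C, 4:+B, 5:+B, 6:+C, 7:+B, 8:+A, 9:+C, 10:+B, 11:-B, 12:-C, 13:-C, 14:+B
Rule 3 (four of five consecutive points beyond the same 1σ limit) is satisfied at point 8.

rule 3 at point 8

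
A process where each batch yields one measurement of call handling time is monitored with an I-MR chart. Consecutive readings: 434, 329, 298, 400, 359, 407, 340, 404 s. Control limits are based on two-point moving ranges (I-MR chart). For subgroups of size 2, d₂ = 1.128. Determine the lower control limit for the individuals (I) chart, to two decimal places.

197.36

X̄ = (434 + 329 + 298 + 400 + 359 + 407 + 340 + 404) / 8 = 371.3750
Moving ranges: 105, 31, 102, 41, 48, 67, 64; M̄R̄ = 458.0000 / 7 = 65.4286
LCL = X̄ − 3·M̄R̄/d₂ = 371.3750 − 3 × 65.4286 / 1.128 = 197.3628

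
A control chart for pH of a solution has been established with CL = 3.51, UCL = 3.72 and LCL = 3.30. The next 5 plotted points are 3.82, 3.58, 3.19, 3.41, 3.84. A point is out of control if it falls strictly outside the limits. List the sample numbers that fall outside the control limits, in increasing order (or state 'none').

1, 3, 5

Compare each point to [3.30, 3.72]: sample 1 = 3.82 > UCL; sample 3 = 3.19 < LCL; sample 5 = 3.84 > UCL.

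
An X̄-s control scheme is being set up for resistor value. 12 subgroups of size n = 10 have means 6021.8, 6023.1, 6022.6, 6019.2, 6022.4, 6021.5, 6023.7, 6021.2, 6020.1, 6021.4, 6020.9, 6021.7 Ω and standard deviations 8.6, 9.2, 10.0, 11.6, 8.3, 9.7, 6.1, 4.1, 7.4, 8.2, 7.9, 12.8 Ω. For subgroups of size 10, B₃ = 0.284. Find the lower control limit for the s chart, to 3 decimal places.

2.459

s̄ = (8.6 + 9.2 + 10.0 + 11.6 + 8.3 + 9.7 + 6.1 + 4.1 + 7.4 + 8.2 + 7.9 + 12.8) / 12 = 8.6583
LCL_s = B₃·s̄ = 0.284 × 8.6583 = 2.4590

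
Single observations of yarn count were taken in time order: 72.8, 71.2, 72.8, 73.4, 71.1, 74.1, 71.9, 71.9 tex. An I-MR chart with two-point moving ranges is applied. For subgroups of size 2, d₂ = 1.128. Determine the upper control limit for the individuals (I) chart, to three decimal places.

76.693

X̄ = (72.8 + 71.2 + 72.8 + 73.4 + 71.1 + 74.1 + 71.9 + 71.9) / 8 = 72.4000
Moving ranges: 1.6, 1.6, 0.6, 2.3, 3.0, 2.2, 0.0; M̄R̄ = 11.3000 / 7 = 1.6143
UCL = X̄ + 3·M̄R̄/d₂ = 72.4000 + 3 × 1.6143 / 1.128 = 76.6933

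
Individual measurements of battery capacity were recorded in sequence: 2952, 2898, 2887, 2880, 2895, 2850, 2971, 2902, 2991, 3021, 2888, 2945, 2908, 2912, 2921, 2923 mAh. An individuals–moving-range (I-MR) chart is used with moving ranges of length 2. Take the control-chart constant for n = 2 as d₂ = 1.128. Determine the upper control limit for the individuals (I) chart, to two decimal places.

X̄ = (2952 + 2898 + 2887 + 2880 + 2895 + 2850 + 2971 + 2902 + 2991 + 3021 + 2888 + 2945 + 2908 + 2912 + 2921 + 2923) / 16 = 2921.5000
Moving ranges: 54, 11, 7, 15, 45, 121, 69, 89, 30, 133, 57, 37, 4, 9, 2; M̄R̄ = 683.0000 / 15 = 45.5333
UCL = X̄ + 3·M̄R̄/d₂ = 2921.5000 + 3 × 45.5333 / 1.128 = 3042.5993

3042.60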